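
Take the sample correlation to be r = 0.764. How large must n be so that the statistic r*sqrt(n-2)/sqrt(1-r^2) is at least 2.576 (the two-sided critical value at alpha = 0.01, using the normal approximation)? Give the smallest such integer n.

r√(n−2)/√(1−r²) ≥ 2.576  ⇔  n−2 ≥ (2.576)²·(1−r²)/r²
(1−r²)/r² = (1−0.583696)/0.583696 = 0.7132
n ≥ 2 + 6.635776·0.7132 = 2 + 4.7326 = 6.7326
⌈6.7326⌉ = 7

7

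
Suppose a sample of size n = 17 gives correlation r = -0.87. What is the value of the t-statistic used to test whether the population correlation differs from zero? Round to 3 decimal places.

1 − r² = 1 − 0.7569 = 0.2431;  √(1−r²) = 0.493052
√(n−2) = √15 = 3.872983
t = r·√(n−2)/√(1−r²) = -0.87 · 3.872983 / 0.493052 = -6.834

-6.834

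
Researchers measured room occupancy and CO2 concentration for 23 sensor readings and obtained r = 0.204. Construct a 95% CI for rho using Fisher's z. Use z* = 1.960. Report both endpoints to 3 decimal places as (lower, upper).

Fisher z: z_r = atanh(r) = ½·ln((1+0.204)/(1−0.204)) = 0.206903
SE(z) = 1/√(n−3) = 1/√20 = 0.223607
95% ⇒ z* = 1.960; margin = 1.960·0.223607 = 0.438270
CI on z-scale: (-0.231367, 0.645173)
Back-transform: tanh(-0.231367) = -0.227325, tanh(0.645173) = 0.568411

(-0.227, 0.568)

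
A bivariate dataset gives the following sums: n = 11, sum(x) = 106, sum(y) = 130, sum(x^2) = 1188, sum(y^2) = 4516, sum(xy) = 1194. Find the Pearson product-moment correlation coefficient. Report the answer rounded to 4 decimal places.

S_xy = nΣxy − ΣxΣy = 11·1194 − 106·130 = 13134 − 13780 = -646
S_xx = nΣx² − (Σx)² = 11·1188 − 106² = 13068 − 11236 = 1832
S_yy = nΣy² − (Σy)² = 11·4516 − 130² = 49676 − 16900 = 32776
r = S_xy / √(S_xx·S_yy) = -646 / √(1832·32776) = -646 / √60045632 = -646 / 7748.9117 = -0.0834

-0.0834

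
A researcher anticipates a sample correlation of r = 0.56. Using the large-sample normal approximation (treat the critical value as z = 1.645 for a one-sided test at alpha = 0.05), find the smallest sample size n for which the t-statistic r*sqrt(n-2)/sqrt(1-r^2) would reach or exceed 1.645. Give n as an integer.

8

Need r·√(n−2)/√(1−r²) ≥ 1.645
√(n−2) ≥ 1.645·√(1−0.3136) / 0.56 = 1.645·0.828493 / 0.56 = 2.4337
n−2 ≥ 5.9229  ⇒  n ≥ 7.9229
Smallest integer n = 8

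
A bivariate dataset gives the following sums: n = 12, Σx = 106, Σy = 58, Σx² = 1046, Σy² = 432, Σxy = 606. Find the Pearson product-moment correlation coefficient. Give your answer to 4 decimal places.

Numerator: nΣxy − (Σx)(Σy) = 12·606 − (106)(58) = 1124
Denominator: √[(nΣx²−(Σx)²)(nΣy²−(Σy)²)]
  nΣx²−(Σx)² = 12·1046 − 11236 = 1316;  nΣy²−(Σy)² = 12·432 − 3364 = 1820
  √(1316·1820) = √2395120 = 1547.6175
r = 1124 / 1547.6175 = 0.7263

0.7263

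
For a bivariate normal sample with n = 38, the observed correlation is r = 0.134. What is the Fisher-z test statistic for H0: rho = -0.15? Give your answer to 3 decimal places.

1.692

Fisher z: atanh(0.134) = 0.134811, atanh(-0.15) = -0.151140
z = (z_r − z_0)·√(n−3) = (0.134811 − (-0.151140))·√35 = 0.285951 · 5.916080 = 1.692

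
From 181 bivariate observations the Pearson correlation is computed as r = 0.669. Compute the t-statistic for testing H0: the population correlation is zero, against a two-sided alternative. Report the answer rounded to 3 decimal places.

t = r·√(n−2) / √(1−r²) with r = 0.669, n = 181
  = 0.669·√179 / √(1 − 0.447561)
  = 0.669·13.379088 / 0.743262
  = 8.950610 / 0.743262 = 12.042

12.042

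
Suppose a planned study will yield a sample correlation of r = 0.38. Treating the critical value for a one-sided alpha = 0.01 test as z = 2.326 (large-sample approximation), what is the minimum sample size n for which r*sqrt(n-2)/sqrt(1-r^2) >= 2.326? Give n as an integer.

r√(n−2)/√(1−r²) ≥ 2.326  ⇔  n−2 ≥ (2.326)²·(1−r²)/r²
(1−r²)/r² = (1−0.1444)/0.1444 = 5.9252
n ≥ 2 + 5.410276·5.9252 = 2 + 32.0570 = 34.0570
⌈34.0570⌉ = 35

35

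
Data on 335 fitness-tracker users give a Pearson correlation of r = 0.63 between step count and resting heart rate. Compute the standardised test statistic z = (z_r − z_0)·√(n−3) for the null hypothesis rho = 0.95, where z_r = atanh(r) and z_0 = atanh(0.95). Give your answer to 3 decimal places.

z_r = atanh(0.63) = 0.741416,  z_0 = atanh(0.95) = 1.831781
SE = 1/√(n−3) = 1/√332 = 0.054882
z = (z_r − z_0)/SE = (0.741416 − 1.831781) / 0.054882 = -1.090365 / 0.054882 = -19.867

-19.867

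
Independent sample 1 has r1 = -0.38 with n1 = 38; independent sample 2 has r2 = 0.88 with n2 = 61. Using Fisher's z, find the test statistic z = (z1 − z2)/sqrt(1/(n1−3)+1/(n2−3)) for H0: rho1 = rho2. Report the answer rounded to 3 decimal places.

z1 = atanh(-0.38) = -0.400060,  z2 = atanh(0.88) = 1.375768
SE = √(1/(n1−3) + 1/(n2−3)) = √(1/35 + 1/58) = √(0.0285714 + 0.0172414) = √0.0458128 = 0.214039
z = (z1 − z2)/SE = (-0.400060 − 1.375768) / 0.214039 = -1.775828 / 0.214039 = -8.297

-8.297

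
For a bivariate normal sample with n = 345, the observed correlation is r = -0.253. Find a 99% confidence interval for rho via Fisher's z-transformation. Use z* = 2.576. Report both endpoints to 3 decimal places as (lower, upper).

(-0.378, -0.119)

z_r = atanh(-0.253) = -0.258615;  SE = 1/√(n−3) = 1/√342 = 0.054074
z-limits: -0.258615 ± 2.576·0.054074 = -0.258615 ± 0.139295 = [-0.397910, -0.119320]
ρ-limits: (tanh -0.397910, tanh -0.119320) = (-0.378, -0.119)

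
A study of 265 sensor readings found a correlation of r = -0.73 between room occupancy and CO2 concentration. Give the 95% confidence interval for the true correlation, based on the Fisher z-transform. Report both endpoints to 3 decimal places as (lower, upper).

Fisher z: z_r = atanh(r) = ½·ln((1+(-0.73))/(1−(-0.73))) = -0.928727
SE(z) = 1/√(n−3) = 1/√262 = 0.061780
95% ⇒ z* = 1.960; margin = 1.960·0.061780 = 0.121089
CI on z-scale: (-1.049816, -0.807638)
Back-transform: tanh(-1.049816) = -0.781735, tanh(-0.807638) = -0.668285

(-0.782, -0.668)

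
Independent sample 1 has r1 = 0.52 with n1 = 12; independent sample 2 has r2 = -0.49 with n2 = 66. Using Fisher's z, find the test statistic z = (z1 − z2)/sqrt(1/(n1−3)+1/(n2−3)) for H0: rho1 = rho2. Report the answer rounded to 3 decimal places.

3.122

z1 = atanh(0.52) = 0.576340,  z2 = atanh(-0.49) = -0.536060
SE = √(1/(n1−3) + 1/(n2−3)) = √(1/9 + 1/63) = √(0.1111111 + 0.0158730) = √0.1269841 = 0.356348
z = (z1 − z2)/SE = (0.576340 − (-0.536060)) / 0.356348 = 1.112400 / 0.356348 = 3.122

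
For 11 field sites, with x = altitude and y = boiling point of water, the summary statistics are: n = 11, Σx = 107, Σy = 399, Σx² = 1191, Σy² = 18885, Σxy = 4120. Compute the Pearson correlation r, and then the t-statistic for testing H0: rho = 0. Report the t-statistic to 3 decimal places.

S_xy = nΣxy − ΣxΣy = 11·4120 − 107·399 = 45320 − 42693 = 2627
S_xx = nΣx² − (Σx)² = 11·1191 − 107² = 13101 − 11449 = 1652
S_yy = nΣy² − (Σy)² = 11·18885 − 399² = 207735 − 159201 = 48534
r = S_xy / √(S_xx·S_yy) = 2627 / √(1652·48534) = 2627 / √80178168 = 2627 / 8954.2263 = 0.2934
t = r·√(n−2)/√(1−r²) = 0.2934·√9 / √(1−0.086084) = 0.880200 / 0.955990 = 0.921

0.921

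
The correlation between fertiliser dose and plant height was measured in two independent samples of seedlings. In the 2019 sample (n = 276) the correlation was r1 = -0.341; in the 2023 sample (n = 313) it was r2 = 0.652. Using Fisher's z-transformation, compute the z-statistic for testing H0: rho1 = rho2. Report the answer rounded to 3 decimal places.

z1 = atanh(-0.341) = -0.355224,  z2 = atanh(0.652) = 0.778770
SE = √(1/(n1−3) + 1/(n2−3)) = √(1/273 + 1/310) = √(0.0036630 + 0.0032258) = √0.0068888 = 0.082999
z = (z1 − z2)/SE = (-0.355224 − 0.778770) / 0.082999 = -1.133994 / 0.082999 = -13.663

-13.663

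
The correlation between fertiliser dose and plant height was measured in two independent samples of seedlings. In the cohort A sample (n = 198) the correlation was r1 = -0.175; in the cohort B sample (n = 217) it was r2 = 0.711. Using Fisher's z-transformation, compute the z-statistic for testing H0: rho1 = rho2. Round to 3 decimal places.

-10.768

z1 = atanh(-0.175) = -0.176820,  z2 = atanh(0.711) = 0.889203
SE = √(1/(n1−3) + 1/(n2−3)) = √(1/195 + 1/214) = √(0.0051282 + 0.0046729) = √0.0098011 = 0.099001
z = (z1 − z2)/SE = (-0.176820 − 0.889203) / 0.099001 = -1.066023 / 0.099001 = -10.768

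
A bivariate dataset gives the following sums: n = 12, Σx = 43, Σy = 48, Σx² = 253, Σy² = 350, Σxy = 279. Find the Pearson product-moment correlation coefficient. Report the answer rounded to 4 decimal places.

0.8559

S_xy = nΣxy − ΣxΣy = 12·279 − 43·48 = 3348 − 2064 = 1284
S_xx = nΣx² − (Σx)² = 12·253 − 43² = 3036 − 1849 = 1187
S_yy = nΣy² − (Σy)² = 12·350 − 48² = 4200 − 2304 = 1896
r = S_xy / √(S_xx·S_yy) = 1284 / √(1187·1896) = 1284 / √2250552 = 1284 / 1500.1840 = 0.8559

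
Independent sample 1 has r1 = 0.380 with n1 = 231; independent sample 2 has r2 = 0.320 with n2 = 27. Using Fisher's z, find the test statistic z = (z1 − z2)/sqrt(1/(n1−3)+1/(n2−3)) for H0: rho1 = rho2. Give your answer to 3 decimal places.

z1 = atanh(0.380) = 0.400060,  z2 = atanh(0.320) = 0.331647
SE = √(1/(n1−3) + 1/(n2−3)) = √(1/228 + 1/24) = √(0.0043860 + 0.0416667) = √0.0460527 = 0.214599
z = (z1 − z2)/SE = (0.400060 − 0.331647) / 0.214599 = 0.068413 / 0.214599 = 0.319

0.319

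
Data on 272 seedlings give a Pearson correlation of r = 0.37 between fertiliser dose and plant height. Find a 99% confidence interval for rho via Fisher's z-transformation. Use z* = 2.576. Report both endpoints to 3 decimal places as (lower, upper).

(0.227, 0.497)

z_r = atanh(0.37) = 0.388423;  SE = 1/√(n−3) = 1/√269 = 0.060971
z-limits: 0.388423 ± 2.576·0.060971 = 0.388423 ± 0.157061 = [0.231362, 0.545484]
ρ-limits: (tanh 0.231362, tanh 0.545484) = (0.227, 0.497)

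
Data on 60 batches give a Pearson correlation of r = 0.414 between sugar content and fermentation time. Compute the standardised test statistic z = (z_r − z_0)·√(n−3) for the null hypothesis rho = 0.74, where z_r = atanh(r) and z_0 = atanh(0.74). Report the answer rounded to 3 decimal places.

-3.851

Fisher z: atanh(0.414) = 0.440429, atanh(0.74) = 0.950479
z = (z_r − z_0)·√(n−3) = (0.440429 − 0.950479)·√57 = -0.510050 · 7.549834 = -3.851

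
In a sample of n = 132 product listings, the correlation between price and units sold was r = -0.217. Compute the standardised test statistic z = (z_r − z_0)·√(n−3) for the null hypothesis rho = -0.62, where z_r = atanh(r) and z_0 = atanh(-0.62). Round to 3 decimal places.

5.730

z_r = atanh(-0.217) = -0.220506,  z_0 = atanh(-0.62) = -0.725005
SE = 1/√(n−3) = 1/√129 = 0.088045
z = (z_r − z_0)/SE = (-0.220506 − (-0.725005)) / 0.088045 = 0.504499 / 0.088045 = 5.730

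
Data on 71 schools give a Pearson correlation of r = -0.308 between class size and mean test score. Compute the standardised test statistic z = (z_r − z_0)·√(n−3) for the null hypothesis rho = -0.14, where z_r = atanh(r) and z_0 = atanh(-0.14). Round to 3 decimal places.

z_r = atanh(-0.308) = -0.318334,  z_0 = atanh(-0.14) = -0.140926
SE = 1/√(n−3) = 1/√68 = 0.121268
z = (z_r − z_0)/SE = (-0.318334 − (-0.140926)) / 0.121268 = -0.177408 / 0.121268 = -1.463

-1.463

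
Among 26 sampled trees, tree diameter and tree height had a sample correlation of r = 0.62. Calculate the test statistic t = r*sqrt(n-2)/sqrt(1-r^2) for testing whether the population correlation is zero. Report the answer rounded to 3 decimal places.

t = r·√(n−2) / √(1−r²) with r = 0.62, n = 26
  = 0.62·√24 / √(1 − 0.3844)
  = 0.62·4.898979 / 0.784602
  = 3.037367 / 0.784602 = 3.871

3.871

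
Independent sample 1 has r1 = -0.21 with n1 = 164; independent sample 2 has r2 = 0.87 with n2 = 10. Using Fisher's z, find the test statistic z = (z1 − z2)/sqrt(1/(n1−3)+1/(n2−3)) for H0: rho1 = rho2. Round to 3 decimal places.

-4.005

z1 = atanh(-0.21) = -0.213171,  z2 = atanh(0.87) = 1.333080
SE = √(1/(n1−3) + 1/(n2−3)) = √(1/161 + 1/7) = √(0.0062112 + 0.1428571) = √0.1490683 = 0.386094
z = (z1 − z2)/SE = (-0.213171 − 1.333080) / 0.386094 = -1.546251 / 0.386094 = -4.005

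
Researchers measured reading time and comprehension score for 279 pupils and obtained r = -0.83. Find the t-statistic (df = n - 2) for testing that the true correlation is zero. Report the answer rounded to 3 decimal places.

1 − r² = 1 − 0.6889 = 0.3111;  √(1−r²) = 0.557763
√(n−2) = √277 = 16.643317
t = r·√(n−2)/√(1−r²) = -0.83 · 16.643317 / 0.557763 = -24.767

-24.767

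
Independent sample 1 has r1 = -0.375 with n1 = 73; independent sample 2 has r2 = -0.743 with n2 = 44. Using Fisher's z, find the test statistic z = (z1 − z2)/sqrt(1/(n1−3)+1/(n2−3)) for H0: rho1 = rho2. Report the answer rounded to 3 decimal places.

z1 = atanh(-0.375) = -0.394229,  z2 = atanh(-0.743) = -0.957143
SE = √(1/(n1−3) + 1/(n2−3)) = √(1/70 + 1/41) = √(0.0142857 + 0.0243902) = √0.0386759 = 0.196662
z = (z1 − z2)/SE = (-0.394229 − (-0.957143)) / 0.196662 = 0.562914 / 0.196662 = 2.862

2.862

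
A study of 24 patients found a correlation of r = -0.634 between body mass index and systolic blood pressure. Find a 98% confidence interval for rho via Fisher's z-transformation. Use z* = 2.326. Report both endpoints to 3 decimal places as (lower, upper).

Fisher z: z_r = atanh(r) = ½·ln((1+(-0.634))/(1−(-0.634))) = -0.748076
SE(z) = 1/√(n−3) = 1/√21 = 0.218218
98% ⇒ z* = 2.326; margin = 2.326·0.218218 = 0.507575
CI on z-scale: (-1.255651, -0.240501)
Back-transform: tanh(-1.255651) = -0.849861, tanh(-0.240501) = -0.235969

(-0.850, -0.236)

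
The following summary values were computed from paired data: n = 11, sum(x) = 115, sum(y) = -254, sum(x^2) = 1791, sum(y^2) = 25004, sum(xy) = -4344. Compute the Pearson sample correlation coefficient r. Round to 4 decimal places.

S_xy = nΣxy − ΣxΣy = 11·(-4344) − 115·(-254) = -47784 − (-29210) = -18574
S_xx = nΣx² − (Σx)² = 11·1791 − 115² = 19701 − 13225 = 6476
S_yy = nΣy² − (Σy)² = 11·25004 − (-254)² = 275044 − 64516 = 210528
r = S_xy / √(S_xx·S_yy) = -18574 / √(6476·210528) = -18574 / √1363379328 = -18574 / 36923.9669 = -0.5030

-0.5030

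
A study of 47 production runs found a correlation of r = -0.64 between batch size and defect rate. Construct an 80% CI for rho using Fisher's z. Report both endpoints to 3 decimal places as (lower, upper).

z_r = atanh(-0.64) = -0.758174;  SE = 1/√(n−3) = 1/√44 = 0.150756
z-limits: -0.758174 ± 1.282·0.150756 = -0.758174 ± 0.193269 = [-0.951443, -0.564905]
ρ-limits: (tanh -0.951443, tanh -0.564905) = (-0.740, -0.512)

(-0.740, -0.512)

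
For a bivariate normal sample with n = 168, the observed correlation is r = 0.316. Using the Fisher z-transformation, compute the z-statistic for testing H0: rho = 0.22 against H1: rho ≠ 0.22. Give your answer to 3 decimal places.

z_r = atanh(0.316) = 0.327197,  z_0 = atanh(0.22) = 0.223656
SE = 1/√(n−3) = 1/√165 = 0.077850
z = (z_r − z_0)/SE = (0.327197 − 0.223656) / 0.077850 = 0.103541 / 0.077850 = 1.330

1.330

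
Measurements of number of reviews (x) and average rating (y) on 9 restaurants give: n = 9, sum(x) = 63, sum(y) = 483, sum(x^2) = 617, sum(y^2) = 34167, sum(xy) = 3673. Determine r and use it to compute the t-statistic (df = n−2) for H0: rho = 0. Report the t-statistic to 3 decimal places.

0.661

Numerator: nΣxy − (Σx)(Σy) = 9·3673 − (63)(483) = 2628
Denominator: √[(nΣx²−(Σx)²)(nΣy²−(Σy)²)]
  nΣx²−(Σx)² = 9·617 − 3969 = 1584;  nΣy²−(Σy)² = 9·34167 − 233289 = 74214
  √(1584·74214) = √117554976 = 10842.2773
r = 2628 / 10842.2773 = 0.2424
t = r·√(n−2)/√(1−r²) = 0.2424·√7 / √(1−0.058758) = 0.641330 / 0.970176 = 0.661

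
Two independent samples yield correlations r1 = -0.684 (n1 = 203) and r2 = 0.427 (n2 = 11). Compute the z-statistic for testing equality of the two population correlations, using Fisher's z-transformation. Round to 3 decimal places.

z1 = atanh(-0.684) = -0.836592,  z2 = atanh(0.427) = 0.456222
SE = √(1/(n1−3) + 1/(n2−3)) = √(1/200 + 1/8) = √(0.0050000 + 0.1250000) = √0.1300000 = 0.360555
z = (z1 − z2)/SE = (-0.836592 − 0.456222) / 0.360555 = -1.292814 / 0.360555 = -3.586

-3.586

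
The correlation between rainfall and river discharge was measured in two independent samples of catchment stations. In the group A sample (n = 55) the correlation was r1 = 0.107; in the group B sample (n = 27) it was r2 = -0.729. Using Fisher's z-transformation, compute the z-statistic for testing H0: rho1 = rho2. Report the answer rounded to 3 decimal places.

z1 = atanh(0.107) = 0.107411,  z2 = atanh(-0.729) = -0.926590
SE = √(1/(n1−3) + 1/(n2−3)) = √(1/52 + 1/24) = √(0.0192308 + 0.0416667) = √0.0608975 = 0.246774
z = (z1 − z2)/SE = (0.107411 − (-0.926590)) / 0.246774 = 1.034001 / 0.246774 = 4.190

4.190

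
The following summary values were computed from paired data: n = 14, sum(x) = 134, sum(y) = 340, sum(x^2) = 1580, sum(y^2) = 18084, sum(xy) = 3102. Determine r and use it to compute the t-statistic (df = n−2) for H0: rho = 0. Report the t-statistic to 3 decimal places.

-0.310

S_xy = nΣxy − ΣxΣy = 14·3102 − 134·340 = 43428 − 45560 = -2132
S_xx = nΣx² − (Σx)² = 14·1580 − 134² = 22120 − 17956 = 4164
S_yy = nΣy² − (Σy)² = 14·18084 − 340² = 253176 − 115600 = 137576
r = S_xy / √(S_xx·S_yy) = -2132 / √(4164·137576) = -2132 / √572866464 = -2132 / 23934.6290 = -0.0891
t = r·√(n−2)/√(1−r²) = -0.0891·√12 / √(1−0.007939) = -0.308651 / 0.996023 = -0.310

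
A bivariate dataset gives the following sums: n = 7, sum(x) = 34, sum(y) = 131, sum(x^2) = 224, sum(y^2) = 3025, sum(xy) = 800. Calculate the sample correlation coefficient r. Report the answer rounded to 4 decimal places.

Numerator: nΣxy − (Σx)(Σy) = 7·800 − (34)(131) = 1146
Denominator: √[(nΣx²−(Σx)²)(nΣy²−(Σy)²)]
  nΣx²−(Σx)² = 7·224 − 1156 = 412;  nΣy²−(Σy)² = 7·3025 − 17161 = 4014
  √(412·4014) = √1653768 = 1285.9891
r = 1146 / 1285.9891 = 0.8911

0.8911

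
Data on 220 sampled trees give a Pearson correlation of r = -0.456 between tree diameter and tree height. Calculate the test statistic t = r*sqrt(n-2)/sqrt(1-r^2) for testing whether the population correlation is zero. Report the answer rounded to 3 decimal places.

1 − r² = 1 − 0.207936 = 0.792064;  √(1−r²) = 0.889980
√(n−2) = √218 = 14.764823
t = r·√(n−2)/√(1−r²) = -0.456 · 14.764823 / 0.889980 = -7.565

-7.565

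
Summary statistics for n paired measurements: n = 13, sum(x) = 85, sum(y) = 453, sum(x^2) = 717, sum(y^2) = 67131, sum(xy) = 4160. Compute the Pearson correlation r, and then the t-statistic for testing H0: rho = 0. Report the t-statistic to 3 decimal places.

1.519

S_xy = nΣxy − ΣxΣy = 13·4160 − 85·453 = 54080 − 38505 = 15575
S_xx = nΣx² − (Σx)² = 13·717 − 85² = 9321 − 7225 = 2096
S_yy = nΣy² − (Σy)² = 13·67131 − 453² = 872703 − 205209 = 667494
r = S_xy / √(S_xx·S_yy) = 15575 / √(2096·667494) = 15575 / √1399067424 = 15575 / 37404.1097 = 0.4164
t = r·√(n−2)/√(1−r²) = 0.4164·√11 / √(1−0.173389) = 1.381043 / 0.909182 = 1.519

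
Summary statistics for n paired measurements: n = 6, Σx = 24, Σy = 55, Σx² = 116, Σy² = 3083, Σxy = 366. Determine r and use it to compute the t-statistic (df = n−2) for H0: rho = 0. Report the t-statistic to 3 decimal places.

1.679

S_xy = nΣxy − ΣxΣy = 6·366 − 24·55 = 2196 − 1320 = 876
S_xx = nΣx² − (Σx)² = 6·116 − 24² = 696 − 576 = 120
S_yy = nΣy² − (Σy)² = 6·3083 − 55² = 18498 − 3025 = 15473
r = S_xy / √(S_xx·S_yy) = 876 / √(120·15473) = 876 / √1856760 = 876 / 1362.6298 = 0.6429
t = r·√(n−2)/√(1−r²) = 0.6429·√4 / √(1−0.413320) = 1.285800 / 0.765950 = 1.679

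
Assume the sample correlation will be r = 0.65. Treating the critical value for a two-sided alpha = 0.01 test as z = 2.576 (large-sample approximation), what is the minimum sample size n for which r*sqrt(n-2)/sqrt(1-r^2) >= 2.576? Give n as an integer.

12

Need r·√(n−2)/√(1−r²) ≥ 2.576
√(n−2) ≥ 2.576·√(1−0.4225) / 0.65 = 2.576·0.759934 / 0.65 = 3.0117
n−2 ≥ 9.0703  ⇒  n ≥ 11.0703
Smallest integer n = 12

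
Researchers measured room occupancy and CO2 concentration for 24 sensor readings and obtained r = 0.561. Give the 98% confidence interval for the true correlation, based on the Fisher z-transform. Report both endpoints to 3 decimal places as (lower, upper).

(0.126, 0.815)

Fisher z: z_r = atanh(r) = ½·ln((1+0.561)/(1−0.561)) = 0.634291
SE(z) = 1/√(n−3) = 1/√21 = 0.218218
98% ⇒ z* = 2.326; margin = 2.326·0.218218 = 0.507575
CI on z-scale: (0.126716, 1.141866)
Back-transform: tanh(0.126716) = 0.126042, tanh(1.141866) = 0.815041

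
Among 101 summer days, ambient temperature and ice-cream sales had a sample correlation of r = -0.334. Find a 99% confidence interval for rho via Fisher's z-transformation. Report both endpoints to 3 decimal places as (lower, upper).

z_r = atanh(-0.334) = -0.347324;  SE = 1/√(n−3) = 1/√98 = 0.101015
z-limits: -0.347324 ± 2.576·0.101015 = -0.347324 ± 0.260215 = [-0.607539, -0.087109]
ρ-limits: (tanh -0.607539, tanh -0.087109) = (-0.542, -0.087)

(-0.542, -0.087)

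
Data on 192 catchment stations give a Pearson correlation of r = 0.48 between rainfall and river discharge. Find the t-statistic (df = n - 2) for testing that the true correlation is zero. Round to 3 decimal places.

1 − r² = 1 − 0.2304 = 0.7696;  √(1−r²) = 0.877268
√(n−2) = √190 = 13.784049
t = r·√(n−2)/√(1−r²) = 0.48 · 13.784049 / 0.877268 = 7.542

7.542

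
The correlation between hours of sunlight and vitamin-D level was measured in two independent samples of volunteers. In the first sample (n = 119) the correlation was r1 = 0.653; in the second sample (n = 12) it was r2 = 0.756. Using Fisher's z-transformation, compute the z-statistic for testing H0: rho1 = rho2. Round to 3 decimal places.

z1 = atanh(0.653) = 0.780511,  z2 = atanh(0.756) = 0.986813
SE = √(1/(n1−3) + 1/(n2−3)) = √(1/116 + 1/9) = √(0.0086207 + 0.1111111) = √0.1197318 = 0.346023
z = (z1 − z2)/SE = (0.780511 − 0.986813) / 0.346023 = -0.206302 / 0.346023 = -0.596

-0.596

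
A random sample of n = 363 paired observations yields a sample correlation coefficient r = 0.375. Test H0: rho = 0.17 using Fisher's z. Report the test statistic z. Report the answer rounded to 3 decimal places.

Fisher z: atanh(0.375) = 0.394229, atanh(0.17) = 0.171667
z = (z_r − z_0)·√(n−3) = (0.394229 − 0.171667)·√360 = 0.222562 · 18.973666 = 4.223

4.223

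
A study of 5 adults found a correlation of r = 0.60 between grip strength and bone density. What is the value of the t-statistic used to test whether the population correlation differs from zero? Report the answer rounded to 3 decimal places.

1.299

1 − r² = 1 − 0.3600 = 0.6400;  √(1−r²) = 0.800000
√(n−2) = √3 = 1.732051
t = r·√(n−2)/√(1−r²) = 0.60 · 1.732051 / 0.800000 = 1.299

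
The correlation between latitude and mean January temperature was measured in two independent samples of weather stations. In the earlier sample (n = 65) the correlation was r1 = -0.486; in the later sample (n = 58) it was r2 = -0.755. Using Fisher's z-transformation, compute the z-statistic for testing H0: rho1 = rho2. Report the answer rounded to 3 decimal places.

2.449

Fisher z-transforms: z1 = atanh(-0.486) = -0.530810, z2 = atanh(-0.755) = -0.984483; difference d = 0.453673
Var(d) = 1/62 + 1/55 = 0.0161290 + 0.0181818 = 0.0343108
z = d/√Var(d) = 0.453673 / √0.0343108 = 0.453673 / 0.185232 = 2.449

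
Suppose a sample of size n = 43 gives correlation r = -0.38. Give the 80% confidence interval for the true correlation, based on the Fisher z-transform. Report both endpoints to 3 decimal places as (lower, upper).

(-0.539, -0.195)

Fisher z: z_r = atanh(r) = ½·ln((1+(-0.38))/(1−(-0.38))) = -0.400060
SE(z) = 1/√(n−3) = 1/√40 = 0.158114
80% ⇒ z* = 1.282; margin = 1.282·0.158114 = 0.202702
CI on z-scale: (-0.602762, -0.197358)
Back-transform: tanh(-0.602762) = -0.539012, tanh(-0.197358) = -0.194835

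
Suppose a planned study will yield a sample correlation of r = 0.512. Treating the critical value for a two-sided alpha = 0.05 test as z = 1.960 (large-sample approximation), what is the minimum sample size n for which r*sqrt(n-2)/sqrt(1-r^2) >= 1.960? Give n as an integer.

13

r√(n−2)/√(1−r²) ≥ 1.960  ⇔  n−2 ≥ (1.960)²·(1−r²)/r²
(1−r²)/r² = (1−0.262144)/0.262144 = 2.8147
n ≥ 2 + 3.8416·2.8147 = 2 + 10.8130 = 12.8130
⌈12.8130⌉ = 13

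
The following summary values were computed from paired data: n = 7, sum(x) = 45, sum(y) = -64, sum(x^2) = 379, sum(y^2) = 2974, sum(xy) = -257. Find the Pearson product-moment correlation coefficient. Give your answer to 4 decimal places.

Numerator: nΣxy − (Σx)(Σy) = 7·(-257) − (45)(-64) = 1081
Denominator: √[(nΣx²−(Σx)²)(nΣy²−(Σy)²)]
  nΣx²−(Σx)² = 7·379 − 2025 = 628;  nΣy²−(Σy)² = 7·2974 − 4096 = 16722
  √(628·16722) = √10501416 = 3240.5888
r = 1081 / 3240.5888 = 0.3336

0.3336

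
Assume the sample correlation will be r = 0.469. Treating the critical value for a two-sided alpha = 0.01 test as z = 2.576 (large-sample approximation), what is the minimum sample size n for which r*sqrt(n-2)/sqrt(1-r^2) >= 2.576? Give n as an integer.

26

r√(n−2)/√(1−r²) ≥ 2.576  ⇔  n−2 ≥ (2.576)²·(1−r²)/r²
(1−r²)/r² = (1−0.219961)/0.219961 = 3.5463
n ≥ 2 + 6.635776·3.5463 = 2 + 23.5325 = 25.5325
⌈25.5325⌉ = 26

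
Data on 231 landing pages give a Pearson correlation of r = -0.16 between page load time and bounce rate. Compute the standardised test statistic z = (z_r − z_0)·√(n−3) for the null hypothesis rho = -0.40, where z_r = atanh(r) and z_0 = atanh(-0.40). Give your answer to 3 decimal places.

z_r = atanh(-0.16) = -0.161387,  z_0 = atanh(-0.40) = -0.423649
SE = 1/√(n−3) = 1/√228 = 0.066227
z = (z_r − z_0)/SE = (-0.161387 − (-0.423649)) / 0.066227 = 0.262262 / 0.066227 = 3.960

3.960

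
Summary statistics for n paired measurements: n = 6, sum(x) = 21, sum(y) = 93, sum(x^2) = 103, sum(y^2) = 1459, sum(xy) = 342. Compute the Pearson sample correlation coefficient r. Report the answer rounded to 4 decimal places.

0.7262

S_xy = nΣxy − ΣxΣy = 6·342 − 21·93 = 2052 − 1953 = 99
S_xx = nΣx² − (Σx)² = 6·103 − 21² = 618 − 441 = 177
S_yy = nΣy² − (Σy)² = 6·1459 − 93² = 8754 − 8649 = 105
r = S_xy / √(S_xx·S_yy) = 99 / √(177·105) = 99 / √18585 = 99 / 136.3268 = 0.7262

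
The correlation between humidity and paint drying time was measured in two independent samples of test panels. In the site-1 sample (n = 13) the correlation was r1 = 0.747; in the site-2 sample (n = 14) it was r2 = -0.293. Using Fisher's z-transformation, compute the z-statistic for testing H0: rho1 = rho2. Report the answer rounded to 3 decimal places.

Fisher z-transforms: z1 = atanh(0.747) = 0.966133, z2 = atanh(-0.293) = -0.301845; difference d = 1.267978
Var(d) = 1/10 + 1/11 = 0.1000000 + 0.0909091 = 0.1909091
z = d/√Var(d) = 1.267978 / √0.1909091 = 1.267978 / 0.436931 = 2.902

2.902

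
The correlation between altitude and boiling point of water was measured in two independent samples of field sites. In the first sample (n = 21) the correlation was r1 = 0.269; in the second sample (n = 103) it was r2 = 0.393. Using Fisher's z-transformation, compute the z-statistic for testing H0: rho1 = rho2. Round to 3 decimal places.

z1 = atanh(0.269) = 0.275786,  z2 = atanh(0.393) = 0.415343
SE = √(1/(n1−3) + 1/(n2−3)) = √(1/18 + 1/100) = √(0.0555556 + 0.0100000) = √0.0655556 = 0.256038
z = (z1 − z2)/SE = (0.275786 − 0.415343) / 0.256038 = -0.139557 / 0.256038 = -0.545

-0.545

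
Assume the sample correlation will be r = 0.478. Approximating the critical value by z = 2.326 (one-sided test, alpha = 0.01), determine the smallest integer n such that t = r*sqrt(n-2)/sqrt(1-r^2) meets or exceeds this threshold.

r√(n−2)/√(1−r²) ≥ 2.326  ⇔  n−2 ≥ (2.326)²·(1−r²)/r²
(1−r²)/r² = (1−0.228484)/0.228484 = 3.3767
n ≥ 2 + 5.410276·3.3767 = 2 + 18.2689 = 20.2689
⌈20.2689⌉ = 21

21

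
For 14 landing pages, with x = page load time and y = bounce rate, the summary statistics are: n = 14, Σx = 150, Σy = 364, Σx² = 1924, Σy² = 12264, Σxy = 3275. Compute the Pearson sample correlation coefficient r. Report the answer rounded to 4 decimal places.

Numerator: nΣxy − (Σx)(Σy) = 14·3275 − (150)(364) = -8750
Denominator: √[(nΣx²−(Σx)²)(nΣy²−(Σy)²)]
  nΣx²−(Σx)² = 14·1924 − 22500 = 4436;  nΣy²−(Σy)² = 14·12264 − 132496 = 39200
  √(4436·39200) = √173891200 = 13186.7813
r = -8750 / 13186.7813 = -0.6635

-0.6635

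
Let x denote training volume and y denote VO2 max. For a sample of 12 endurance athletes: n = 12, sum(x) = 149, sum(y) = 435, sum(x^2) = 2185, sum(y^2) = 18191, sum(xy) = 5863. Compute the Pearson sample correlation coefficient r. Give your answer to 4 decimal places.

S_xy = nΣxy − ΣxΣy = 12·5863 − 149·435 = 70356 − 64815 = 5541
S_xx = nΣx² − (Σx)² = 12·2185 − 149² = 26220 − 22201 = 4019
S_yy = nΣy² − (Σy)² = 12·18191 − 435² = 218292 − 189225 = 29067
r = S_xy / √(S_xx·S_yy) = 5541 / √(4019·29067) = 5541 / √116820273 = 5541 / 10808.3427 = 0.5127

0.5127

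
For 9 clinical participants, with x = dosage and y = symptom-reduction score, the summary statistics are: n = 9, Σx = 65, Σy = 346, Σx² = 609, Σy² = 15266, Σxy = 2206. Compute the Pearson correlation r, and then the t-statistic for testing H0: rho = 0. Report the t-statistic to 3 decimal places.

Numerator: nΣxy − (Σx)(Σy) = 9·2206 − (65)(346) = -2636
Denominator: √[(nΣx²−(Σx)²)(nΣy²−(Σy)²)]
  nΣx²−(Σx)² = 9·609 − 4225 = 1256;  nΣy²−(Σy)² = 9·15266 − 119716 = 17678
  √(1256·17678) = √22203568 = 4712.0662
r = -2636 / 4712.0662 = -0.5594
t = r·√(n−2)/√(1−r²) = -0.5594·√7 / √(1−0.312928) = -1.480033 / 0.828898 = -1.786

-1.786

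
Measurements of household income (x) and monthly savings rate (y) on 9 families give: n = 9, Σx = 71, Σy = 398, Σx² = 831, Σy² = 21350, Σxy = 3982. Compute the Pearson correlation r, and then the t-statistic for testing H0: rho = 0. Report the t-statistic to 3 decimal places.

4.026

S_xy = nΣxy − ΣxΣy = 9·3982 − 71·398 = 35838 − 28258 = 7580
S_xx = nΣx² − (Σx)² = 9·831 − 71² = 7479 − 5041 = 2438
S_yy = nΣy² − (Σy)² = 9·21350 − 398² = 192150 − 158404 = 33746
r = S_xy / √(S_xx·S_yy) = 7580 / √(2438·33746) = 7580 / √82272748 = 7580 / 9070.4326 = 0.8357
t = r·√(n−2)/√(1−r²) = 0.8357·√7 / √(1−0.698394) = 2.211054 / 0.549187 = 4.026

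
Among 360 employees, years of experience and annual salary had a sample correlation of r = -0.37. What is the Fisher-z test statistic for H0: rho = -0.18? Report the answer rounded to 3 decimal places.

-3.901

z_r = atanh(-0.37) = -0.388423,  z_0 = atanh(-0.18) = -0.181983
SE = 1/√(n−3) = 1/√357 = 0.052926
z = (z_r − z_0)/SE = (-0.388423 − (-0.181983)) / 0.052926 = -0.206440 / 0.052926 = -3.901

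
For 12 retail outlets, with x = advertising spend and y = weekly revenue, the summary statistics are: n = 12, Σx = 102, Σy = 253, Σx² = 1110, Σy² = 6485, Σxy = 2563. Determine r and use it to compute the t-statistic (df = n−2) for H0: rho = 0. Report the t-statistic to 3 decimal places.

Numerator: nΣxy − (Σx)(Σy) = 12·2563 − (102)(253) = 4950
Denominator: √[(nΣx²−(Σx)²)(nΣy²−(Σy)²)]
  nΣx²−(Σx)² = 12·1110 − 10404 = 2916;  nΣy²−(Σy)² = 12·6485 − 64009 = 13811
  √(2916·13811) = √40272876 = 6346.0914
r = 4950 / 6346.0914 = 0.7800
t = r·√(n−2)/√(1−r²) = 0.7800·√10 / √(1−0.608400) = 2.466577 / 0.625780 = 3.942

3.942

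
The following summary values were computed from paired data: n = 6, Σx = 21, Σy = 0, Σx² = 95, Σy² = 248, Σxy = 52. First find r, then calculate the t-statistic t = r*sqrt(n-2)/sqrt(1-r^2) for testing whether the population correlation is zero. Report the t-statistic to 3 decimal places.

2.029

S_xy = nΣxy − ΣxΣy = 6·52 − 21·0 = 312 − 0 = 312
S_xx = nΣx² − (Σx)² = 6·95 − 21² = 570 − 441 = 129
S_yy = nΣy² − (Σy)² = 6·248 − 0² = 1488 − 0 = 1488
r = S_xy / √(S_xx·S_yy) = 312 / √(129·1488) = 312 / √191952 = 312 / 438.1233 = 0.7121
t = r·√(n−2)/√(1−r²) = 0.7121·√4 / √(1−0.507086) = 1.424200 / 0.702078 = 2.029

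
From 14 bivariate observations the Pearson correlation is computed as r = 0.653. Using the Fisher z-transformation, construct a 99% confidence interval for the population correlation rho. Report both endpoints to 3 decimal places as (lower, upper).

(0.004, 0.915)

z_r = atanh(0.653) = 0.780511;  SE = 1/√(n−3) = 1/√11 = 0.301511
z-limits: 0.780511 ± 2.576·0.301511 = 0.780511 ± 0.776692 = [0.003819, 1.557203]
ρ-limits: (tanh 0.003819, tanh 1.557203) = (0.004, 0.915)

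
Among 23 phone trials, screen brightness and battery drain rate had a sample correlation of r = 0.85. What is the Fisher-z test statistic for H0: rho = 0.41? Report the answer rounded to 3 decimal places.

3.670

Fisher z: atanh(0.85) = 1.256153, atanh(0.41) = 0.435611
z = (z_r − z_0)·√(n−3) = (1.256153 − 0.435611)·√20 = 0.820542 · 4.472136 = 3.670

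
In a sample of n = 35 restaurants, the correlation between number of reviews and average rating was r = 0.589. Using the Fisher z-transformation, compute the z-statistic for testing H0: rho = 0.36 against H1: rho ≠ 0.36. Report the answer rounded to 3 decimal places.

z_r = atanh(0.589) = 0.676133,  z_0 = atanh(0.36) = 0.376886
SE = 1/√(n−3) = 1/√32 = 0.176777
z = (z_r − z_0)/SE = (0.676133 − 0.376886) / 0.176777 = 0.299247 / 0.176777 = 1.693

1.693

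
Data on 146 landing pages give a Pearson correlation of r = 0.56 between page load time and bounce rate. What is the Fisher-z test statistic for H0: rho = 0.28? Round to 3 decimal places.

4.127

Fisher z: atanh(0.56) = 0.632833, atanh(0.28) = 0.287682
z = (z_r − z_0)·√(n−3) = (0.632833 − 0.287682)·√143 = 0.345151 · 11.958261 = 4.127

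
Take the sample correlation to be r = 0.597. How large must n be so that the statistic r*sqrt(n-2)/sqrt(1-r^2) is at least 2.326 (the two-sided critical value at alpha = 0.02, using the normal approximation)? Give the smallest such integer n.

r√(n−2)/√(1−r²) ≥ 2.326  ⇔  n−2 ≥ (2.326)²·(1−r²)/r²
(1−r²)/r² = (1−0.356409)/0.356409 = 1.8058
n ≥ 2 + 5.410276·1.8058 = 2 + 9.7699 = 11.7699
⌈11.7699⌉ = 12

12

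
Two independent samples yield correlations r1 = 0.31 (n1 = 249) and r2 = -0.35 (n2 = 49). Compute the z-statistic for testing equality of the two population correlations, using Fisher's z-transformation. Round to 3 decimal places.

Fisher z-transforms: z1 = atanh(0.31) = 0.320545, z2 = atanh(-0.35) = -0.365444; difference d = 0.685989
Var(d) = 1/246 + 1/46 = 0.0040650 + 0.0217391 = 0.0258041
z = d/√Var(d) = 0.685989 / √0.0258041 = 0.685989 / 0.160637 = 4.270

4.270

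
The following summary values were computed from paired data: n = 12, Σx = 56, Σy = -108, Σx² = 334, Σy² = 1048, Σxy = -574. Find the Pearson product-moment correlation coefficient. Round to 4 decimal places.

-0.9419

S_xy = nΣxy − ΣxΣy = 12·(-574) − 56·(-108) = -6888 − (-6048) = -840
S_xx = nΣx² − (Σx)² = 12·334 − 56² = 4008 − 3136 = 872
S_yy = nΣy² − (Σy)² = 12·1048 − (-108)² = 12576 − 11664 = 912
r = S_xy / √(S_xx·S_yy) = -840 / √(872·912) = -840 / √795264 = -840 / 891.7758 = -0.9419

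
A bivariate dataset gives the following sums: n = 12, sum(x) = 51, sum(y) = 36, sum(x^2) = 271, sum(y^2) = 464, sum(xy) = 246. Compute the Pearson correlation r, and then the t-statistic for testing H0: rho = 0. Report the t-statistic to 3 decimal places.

2.848

Numerator: nΣxy − (Σx)(Σy) = 12·246 − (51)(36) = 1116
Denominator: √[(nΣx²−(Σx)²)(nΣy²−(Σy)²)]
  nΣx²−(Σx)² = 12·271 − 2601 = 651;  nΣy²−(Σy)² = 12·464 − 1296 = 4272
  √(651·4272) = √2781072 = 1667.6546
r = 1116 / 1667.6546 = 0.6692
t = r·√(n−2)/√(1−r²) = 0.6692·√10 / √(1−0.447829) = 2.116196 / 0.743082 = 2.848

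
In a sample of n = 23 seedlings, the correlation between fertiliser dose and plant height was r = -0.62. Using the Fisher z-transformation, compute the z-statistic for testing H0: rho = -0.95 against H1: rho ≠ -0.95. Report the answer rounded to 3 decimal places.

4.950

z_r = atanh(-0.62) = -0.725005,  z_0 = atanh(-0.95) = -1.831781
SE = 1/√(n−3) = 1/√20 = 0.223607
z = (z_r − z_0)/SE = (-0.725005 − (-1.831781)) / 0.223607 = 1.106776 / 0.223607 = 4.950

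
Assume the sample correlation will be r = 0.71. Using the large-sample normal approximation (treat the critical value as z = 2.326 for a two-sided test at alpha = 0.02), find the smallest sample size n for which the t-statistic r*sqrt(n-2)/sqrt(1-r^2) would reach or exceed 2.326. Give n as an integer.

r√(n−2)/√(1−r²) ≥ 2.326  ⇔  n−2 ≥ (2.326)²·(1−r²)/r²
(1−r²)/r² = (1−0.5041)/0.5041 = 0.9837
n ≥ 2 + 5.410276·0.9837 = 2 + 5.3221 = 7.3221
⌈7.3221⌉ = 8

8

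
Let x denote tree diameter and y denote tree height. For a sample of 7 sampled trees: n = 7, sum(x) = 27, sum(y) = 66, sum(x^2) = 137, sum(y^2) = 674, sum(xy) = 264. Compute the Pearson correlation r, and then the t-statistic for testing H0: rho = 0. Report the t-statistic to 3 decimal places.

Numerator: nΣxy − (Σx)(Σy) = 7·264 − (27)(66) = 66
Denominator: √[(nΣx²−(Σx)²)(nΣy²−(Σy)²)]
  nΣx²−(Σx)² = 7·137 − 729 = 230;  nΣy²−(Σy)² = 7·674 − 4356 = 362
  √(230·362) = √83260 = 288.5481
r = 66 / 288.5481 = 0.2287
t = r·√(n−2)/√(1−r²) = 0.2287·√5 / √(1−0.052304) = 0.511389 / 0.973497 = 0.525

0.525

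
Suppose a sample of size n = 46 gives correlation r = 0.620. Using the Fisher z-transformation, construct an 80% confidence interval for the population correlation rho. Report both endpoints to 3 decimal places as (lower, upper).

Fisher z: z_r = atanh(r) = ½·ln((1+0.620)/(1−0.620)) = 0.725005
SE(z) = 1/√(n−3) = 1/√43 = 0.152499
80% ⇒ z* = 1.282; margin = 1.282·0.152499 = 0.195504
CI on z-scale: (0.529501, 0.920509)
Back-transform: tanh(0.529501) = 0.485000, tanh(0.920509) = 0.726138

(0.485, 0.726)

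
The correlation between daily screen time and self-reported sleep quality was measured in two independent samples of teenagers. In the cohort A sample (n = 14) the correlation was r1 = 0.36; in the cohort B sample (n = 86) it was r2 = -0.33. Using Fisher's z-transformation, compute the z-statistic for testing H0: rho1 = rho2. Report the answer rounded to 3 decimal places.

2.243

Fisher z-transforms: z1 = atanh(0.36) = 0.376886, z2 = atanh(-0.33) = -0.342828; difference d = 0.719714
Var(d) = 1/11 + 1/83 = 0.0909091 + 0.0120482 = 0.1029573
z = d/√Var(d) = 0.719714 / √0.1029573 = 0.719714 / 0.320870 = 2.243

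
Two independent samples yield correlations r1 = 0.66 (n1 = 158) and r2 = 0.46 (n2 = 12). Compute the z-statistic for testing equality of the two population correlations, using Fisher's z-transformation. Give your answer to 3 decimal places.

0.862

Fisher z-transforms: z1 = atanh(0.66) = 0.792814, z2 = atanh(0.46) = 0.497311; difference d = 0.295503
Var(d) = 1/155 + 1/9 = 0.0064516 + 0.1111111 = 0.1175627
z = d/√Var(d) = 0.295503 / √0.1175627 = 0.295503 / 0.342874 = 0.862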